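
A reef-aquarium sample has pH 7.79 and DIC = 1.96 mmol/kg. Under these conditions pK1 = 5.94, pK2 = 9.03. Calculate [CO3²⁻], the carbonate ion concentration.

[CO3²⁻] = 0.105 mmol/kg

α₂ = 1 / (1 + [H⁺]/K2 + [H⁺]²/(K1K2)) = 1 / (1 + 10^+1.24 + 10^-0.61)
   = 1 / (1 + 17.378 + 0.24547) = 1/18.623 = 0.05370
[CO3²⁻] = α₂ × DIC = 0.05370 × 1.96 = 0.105 mmol/kg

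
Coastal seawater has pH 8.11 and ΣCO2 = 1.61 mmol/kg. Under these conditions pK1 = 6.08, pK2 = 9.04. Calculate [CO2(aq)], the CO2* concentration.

[CO2*] = 13.3 μmol/kg

α₀ = 1 / (1 + K1/[H⁺] + K1K2/[H⁺]²) = 1 / (1 + 10^+2.03 + 10^+1.10)
   = 1 / (1 + 107.15 + 12.589) = 1/120.74 = 0.008282
[CO2*] = α₀ × DIC = 0.008282 × 1.61 = 0.0133 mmol/kg = 13.3 μmol/kg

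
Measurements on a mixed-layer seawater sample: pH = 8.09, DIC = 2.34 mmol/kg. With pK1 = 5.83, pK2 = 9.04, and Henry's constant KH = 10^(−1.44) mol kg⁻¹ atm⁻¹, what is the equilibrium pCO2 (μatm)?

pCO2 = 317 μatm

α₀ = 1 / (1 + K1/[H⁺] + K1K2/[H⁺]²) = 1 / (1 + 10^+2.26 + 10^+1.31)
   = 1 / (1 + 181.97 + 20.417) = 1/203.39 = 0.004917
[CO2*] = α₀ × DIC = 0.004917 × 2.34 = 0.01151 mmol/kg = 11.51 μmol/kg
pCO2 = [CO2*]/KH = 1.151×10^-5 / 3.631×10^-2 = 317 μatm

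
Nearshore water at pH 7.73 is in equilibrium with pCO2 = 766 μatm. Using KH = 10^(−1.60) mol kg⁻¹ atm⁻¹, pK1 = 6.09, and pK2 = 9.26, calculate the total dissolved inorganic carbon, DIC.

DIC = 0.884 mmol/kg

[CO2*] = KH · pCO2 = 10^(−1.60) × 766×10^-6 = 1.924×10^-5 mol/kg
α₀ = 1/(1 + K1/[H⁺] + K1K2/[H⁺]²) = 1/(1 + 10^+1.64 + 10^+0.11) = 0.02177
DIC = [CO2*]/α₀ = 1.924×10^-5 / 0.02177 = 0.884 mmol/kg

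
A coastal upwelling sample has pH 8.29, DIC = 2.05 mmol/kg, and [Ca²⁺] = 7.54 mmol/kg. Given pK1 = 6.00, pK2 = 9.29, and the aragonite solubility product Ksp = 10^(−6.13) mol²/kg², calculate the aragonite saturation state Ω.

α₂ = 1 / (1 + [H⁺]/K2 + [H⁺]²/(K1K2)) = 1 / (1 + 10^+1.00 + 10^-1.29)
   = 1 / (1 + 10.000 + 0.051286) = 1/11.051 = 0.09049
[CO3²⁻] = α₂ × DIC = 0.09049 × 2.05 = 0.1855 mmol/kg
Ksp = 10^(−6.13) = 7.413×10^-7
Ω = [Ca²⁺][CO3²⁻]/Ksp = (7.54×10^-3)(1.855×10^-4) / 7.413×10^-7 = 1.89

Ω = 1.89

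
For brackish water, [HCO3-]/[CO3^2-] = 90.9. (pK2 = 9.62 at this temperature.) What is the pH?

pH = 7.66

From K2 = [H⁺][CO3^2-]/[HCO3-]:  pH = pK2 − log₁₀([HCO3-]/[CO3^2-])
log₁₀(90.9) = +1.959
pH = 9.62 − (+1.959) = 7.66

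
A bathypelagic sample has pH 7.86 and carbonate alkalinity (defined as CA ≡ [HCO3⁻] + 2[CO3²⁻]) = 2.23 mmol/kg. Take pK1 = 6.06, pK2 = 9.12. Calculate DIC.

CA = [HCO3⁻] + 2[CO3²⁻] = (α₁ + 2α₂)·DIC
At pH 7.86: [H⁺]/K1 = 10^-1.80 = 0.015849, K2/[H⁺] = 10^-1.26 = 0.054954
α₁ = 1/(1 + 0.015849 + 0.054954) = 1/1.0708 = 0.9339; α₂ = α₁·K2/[H⁺] = 0.05132
α₁ + 2α₂ = 1.0365
DIC = CA / (α₁ + 2α₂) = 2.23 / 1.0365 = 2.15 mmol/kg

DIC = 2.15 mmol/kg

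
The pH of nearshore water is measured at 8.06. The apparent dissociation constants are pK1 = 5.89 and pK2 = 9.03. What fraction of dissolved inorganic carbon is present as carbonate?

α₂ = 1 / (1 + [H⁺]/K2 + [H⁺]²/(K1K2)) = 1 / (1 + 10^+0.97 + 10^-1.20)
   = 1 / (1 + 9.3325 + 0.063096) = 1/10.396 = 0.09619

α₂ = 0.0962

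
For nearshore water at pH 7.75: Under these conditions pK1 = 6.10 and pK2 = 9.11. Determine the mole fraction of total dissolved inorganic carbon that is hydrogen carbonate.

α₁ = 1 / (1 + [H⁺]/K1 + K2/[H⁺]) = 1 / (1 + 10^-1.65 + 10^-1.36)
   = 1 / (1 + 0.022387 + 0.043652) = 1/1.0660 = 0.9381

α₁ = 0.938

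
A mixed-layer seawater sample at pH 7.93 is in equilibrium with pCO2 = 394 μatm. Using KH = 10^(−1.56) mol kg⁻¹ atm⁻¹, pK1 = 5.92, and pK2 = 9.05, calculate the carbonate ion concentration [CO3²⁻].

[CO3²⁻] = 0.0842 mmol/kg

[CO2*] = KH · pCO2 = 10^(−1.56) × 394×10^-6 = 1.085×10^-5 mol/kg
α₀ = 1/(1 + K1/[H⁺] + K1K2/[H⁺]²) = 1/(1 + 10^+2.01 + 10^+0.89) = 0.009002
DIC = [CO2*]/α₀ = 1.085×10^-5 / 0.009002 = 1.206 mmol/kg
[CO3²⁻] = α₂·DIC; α₂ = 0.06987, so [CO3²⁻] = 0.06987 × 1.206 = 0.0842 mmol/kg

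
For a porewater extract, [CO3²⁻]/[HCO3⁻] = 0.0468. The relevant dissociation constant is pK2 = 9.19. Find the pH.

From K2 = [H⁺][CO3²⁻]/[HCO3⁻]:  pH = pK2 + log₁₀([CO3²⁻]/[HCO3⁻])
log₁₀(0.0468) = -1.330
pH = 9.19 + (-1.330) = 7.86

pH = 7.86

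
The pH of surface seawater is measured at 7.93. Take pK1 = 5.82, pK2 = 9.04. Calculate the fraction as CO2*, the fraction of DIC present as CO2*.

α₀ = 1 / (1 + K1/[H⁺] + K1K2/[H⁺]²) = 1 / (1 + 10^+2.11 + 10^+1.00)
   = 1 / (1 + 128.82 + 10.000) = 1/139.82 = 0.007152

α₀ = 0.00715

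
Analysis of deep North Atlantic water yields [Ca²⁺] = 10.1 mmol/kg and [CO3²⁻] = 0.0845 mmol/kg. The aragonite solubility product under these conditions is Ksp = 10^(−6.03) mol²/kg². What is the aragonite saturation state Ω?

Ksp = 10^(−6.03) = 9.333×10^-7
Ω = [Ca²⁺][CO3²⁻]/Ksp = (10.1×10^-3)(0.0845×10^-3) / 9.333×10^-7 = 0.914

Ω = 0.914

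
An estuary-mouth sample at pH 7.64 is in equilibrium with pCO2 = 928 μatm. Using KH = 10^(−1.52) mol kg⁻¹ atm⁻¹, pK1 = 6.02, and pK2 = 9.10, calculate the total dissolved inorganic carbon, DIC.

DIC = 1.24 mmol/kg

[CO2*] = KH · pCO2 = 10^(−1.52) × 928×10^-6 = 2.803×10^-5 mol/kg
α₀ = 1/(1 + K1/[H⁺] + K1K2/[H⁺]²) = 1/(1 + 10^+1.62 + 10^+0.16) = 0.02266
DIC = [CO2*]/α₀ = 2.803×10^-5 / 0.02266 = 1.24 mmol/kg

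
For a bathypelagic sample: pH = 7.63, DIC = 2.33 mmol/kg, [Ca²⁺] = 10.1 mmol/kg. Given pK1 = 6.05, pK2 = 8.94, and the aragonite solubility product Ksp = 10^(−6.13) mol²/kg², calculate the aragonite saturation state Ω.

α₂ = 1 / (1 + [H⁺]/K2 + [H⁺]²/(K1K2)) = 1 / (1 + 10^+1.31 + 10^-0.27)
   = 1 / (1 + 20.417 + 0.53703) = 1/21.954 = 0.04555
[CO3²⁻] = α₂ × DIC = 0.04555 × 2.33 = 0.1061 mmol/kg
Ksp = 10^(−6.13) = 7.413×10^-7
Ω = [Ca²⁺][CO3²⁻]/Ksp = (10.1×10^-3)(1.061×10^-4) / 7.413×10^-7 = 1.45

Ω = 1.45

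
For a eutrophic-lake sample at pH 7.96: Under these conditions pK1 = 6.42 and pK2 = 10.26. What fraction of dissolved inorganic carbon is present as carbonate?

α₂ = 0.00485

α₂ = 1 / (1 + [H⁺]/K2 + [H⁺]²/(K1K2)) = 1 / (1 + 10^+2.30 + 10^+0.76)
   = 1 / (1 + 199.53 + 5.7544) = 1/206.28 = 0.004848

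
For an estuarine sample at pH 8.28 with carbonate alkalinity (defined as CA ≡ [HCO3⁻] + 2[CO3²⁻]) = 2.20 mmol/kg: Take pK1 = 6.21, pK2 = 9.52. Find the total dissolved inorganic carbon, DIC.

CA = [HCO3⁻] + 2[CO3²⁻] = (α₁ + 2α₂)·DIC
At pH 8.28: [H⁺]/K1 = 10^-2.07 = 0.0085114, K2/[H⁺] = 10^-1.24 = 0.057544
α₁ = 1/(1 + 0.0085114 + 0.057544) = 1/1.0661 = 0.9380; α₂ = α₁·K2/[H⁺] = 0.05398
α₁ + 2α₂ = 1.0460
DIC = CA / (α₁ + 2α₂) = 2.20 / 1.0460 = 2.10 mmol/kg

DIC = 2.10 mmol/kg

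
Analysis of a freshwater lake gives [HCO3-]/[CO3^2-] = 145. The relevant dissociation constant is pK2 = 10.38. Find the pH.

From K2 = [H⁺][CO3^2-]/[HCO3-]:  pH = pK2 − log₁₀([HCO3-]/[CO3^2-])
log₁₀(145) = +2.161
pH = 10.38 − (+2.161) = 8.22

pH = 8.22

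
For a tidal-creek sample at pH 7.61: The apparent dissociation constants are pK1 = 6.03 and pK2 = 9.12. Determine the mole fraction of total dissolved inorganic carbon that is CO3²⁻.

α₂ = 0.0292

α₂ = 1 / (1 + [H⁺]/K2 + [H⁺]²/(K1K2)) = 1 / (1 + 10^+1.51 + 10^-0.07)
   = 1 / (1 + 32.359 + 0.85114) = 1/34.211 = 0.02923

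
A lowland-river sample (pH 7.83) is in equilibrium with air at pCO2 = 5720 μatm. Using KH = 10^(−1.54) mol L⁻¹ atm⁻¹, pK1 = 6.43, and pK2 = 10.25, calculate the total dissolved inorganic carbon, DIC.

DIC = 4.32 mmol/L

[CO2*] = KH · pCO2 = 10^(−1.54) × 5720×10^-6 = 1.650×10^-4 mol/L
α₀ = 1/(1 + K1/[H⁺] + K1K2/[H⁺]²) = 1/(1 + 10^+1.40 + 10^-1.02) = 0.03815
DIC = [CO2*]/α₀ = 1.650×10^-4 / 0.03815 = 4.32 mmol/L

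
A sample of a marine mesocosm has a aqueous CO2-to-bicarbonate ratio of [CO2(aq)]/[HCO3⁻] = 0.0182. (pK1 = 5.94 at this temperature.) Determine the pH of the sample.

From K1 = [H⁺][HCO3⁻]/[CO2(aq)]:  pH = pK1 − log₁₀([CO2(aq)]/[HCO3⁻])
log₁₀(0.0182) = -1.740
pH = 5.94 − (-1.740) = 7.68

pH = 7.68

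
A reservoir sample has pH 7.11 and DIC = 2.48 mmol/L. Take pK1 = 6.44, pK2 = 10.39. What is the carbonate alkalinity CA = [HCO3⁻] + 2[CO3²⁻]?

CA = [HCO3⁻] + 2[CO3²⁻] = (α₁ + 2α₂)·DIC
At pH 7.11: [H⁺]/K1 = 10^-0.67 = 0.21380, K2/[H⁺] = 10^-3.28 = 0.00052481
α₁ = 1/(1 + 0.21380 + 0.00052481) = 1/1.2143 = 0.8235; α₂ = α₁·K2/[H⁺] = 0.0004322
α₁ + 2α₂ = 0.8244
CA = 0.8244 × 2.48 = 2.04 mmol/L

CA = 2.04 mmol/L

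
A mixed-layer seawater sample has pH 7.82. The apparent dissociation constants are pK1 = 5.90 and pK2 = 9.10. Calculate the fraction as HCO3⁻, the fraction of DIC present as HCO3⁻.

α₁ = 0.939

α₁ = 1 / (1 + [H⁺]/K1 + K2/[H⁺]) = 1 / (1 + 10^-1.92 + 10^-1.28)
   = 1 / (1 + 0.012023 + 0.052481) = 1/1.0645 = 0.9394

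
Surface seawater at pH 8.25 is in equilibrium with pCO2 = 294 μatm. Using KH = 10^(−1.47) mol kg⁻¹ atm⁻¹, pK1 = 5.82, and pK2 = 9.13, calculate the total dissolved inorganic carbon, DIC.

[CO2*] = KH · pCO2 = 10^(−1.47) × 294×10^-6 = 9.962×10^-6 mol/kg
α₀ = 1/(1 + K1/[H⁺] + K1K2/[H⁺]²) = 1/(1 + 10^+2.43 + 10^+1.55) = 0.003272
DIC = [CO2*]/α₀ = 9.962×10^-6 / 0.003272 = 3.04 mmol/kg

DIC = 3.04 mmol/kg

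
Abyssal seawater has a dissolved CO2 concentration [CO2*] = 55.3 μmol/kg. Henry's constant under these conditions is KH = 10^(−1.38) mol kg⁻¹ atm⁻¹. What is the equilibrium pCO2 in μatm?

pCO2 = 1330 μatm

KH = 10^(−1.38) = 4.169×10^-2 mol kg⁻¹ atm⁻¹
pCO2 = [CO2*]/KH = 55.3×10^-6 / 4.169×10^-2 = 1.33×10^-3 atm = 1330 μatm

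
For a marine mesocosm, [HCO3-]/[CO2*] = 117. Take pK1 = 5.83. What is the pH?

pH = 7.90

From K1 = [H⁺][HCO3-]/[CO2*]:  pH = pK1 + log₁₀([HCO3-]/[CO2*])
log₁₀(117) = +2.068
pH = 5.83 + (+2.068) = 7.90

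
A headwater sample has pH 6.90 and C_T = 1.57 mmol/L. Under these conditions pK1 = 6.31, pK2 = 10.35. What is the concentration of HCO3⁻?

[HCO3⁻] = 1.25 mmol/L

α₁ = 1 / (1 + [H⁺]/K1 + K2/[H⁺]) = 1 / (1 + 10^-0.59 + 10^-3.45)
   = 1 / (1 + 0.25704 + 0.00035481) = 1/1.2574 = 0.7953
[HCO3⁻] = α₁ × DIC = 0.7953 × 1.57 = 1.25 mmol/L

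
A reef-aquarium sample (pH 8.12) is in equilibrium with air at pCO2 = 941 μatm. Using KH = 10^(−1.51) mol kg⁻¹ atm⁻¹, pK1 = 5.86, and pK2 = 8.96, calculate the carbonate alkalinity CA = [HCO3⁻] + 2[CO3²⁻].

CA = 6.82 mmol/kg

[CO2*] = KH · pCO2 = 10^(−1.51) × 941×10^-6 = 2.908×10^-5 mol/kg
α₀ = 1/(1 + K1/[H⁺] + K1K2/[H⁺]²) = 1/(1 + 10^+2.26 + 10^+1.42) = 0.004778
DIC = [CO2*]/α₀ = 2.908×10^-5 / 0.004778 = 6.086 mmol/kg
CA = (α₁ + 2α₂)·DIC = (0.8695 + 2×0.1257) × 6.086 = 6.82 mmol/kg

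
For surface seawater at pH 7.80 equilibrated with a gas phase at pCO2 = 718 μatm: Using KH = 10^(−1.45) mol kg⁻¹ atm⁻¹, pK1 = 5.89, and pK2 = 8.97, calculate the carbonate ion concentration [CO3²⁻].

[CO2*] = KH · pCO2 = 10^(−1.45) × 718×10^-6 = 2.548×10^-5 mol/kg
α₀ = 1/(1 + K1/[H⁺] + K1K2/[H⁺]²) = 1/(1 + 10^+1.91 + 10^+0.74) = 0.01139
DIC = [CO2*]/α₀ = 2.548×10^-5 / 0.01139 = 2.236 mmol/kg
[CO3²⁻] = α₂·DIC; α₂ = 0.06261, so [CO3²⁻] = 0.06261 × 2.236 = 0.140 mmol/kg

[CO3²⁻] = 0.140 mmol/kg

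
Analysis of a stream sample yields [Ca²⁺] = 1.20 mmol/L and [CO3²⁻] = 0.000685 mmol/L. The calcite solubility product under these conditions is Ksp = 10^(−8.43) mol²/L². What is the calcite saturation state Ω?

Ω = 0.221

Ksp = 10^(−8.43) = 3.715×10^-9
Ω = [Ca²⁺][CO3²⁻]/Ksp = (1.20×10^-3)(0.000685×10^-3) / 3.715×10^-9 = 0.221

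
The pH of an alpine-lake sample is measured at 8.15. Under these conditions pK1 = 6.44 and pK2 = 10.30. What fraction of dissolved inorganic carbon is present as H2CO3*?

α₀ = 1 / (1 + K1/[H⁺] + K1K2/[H⁺]²) = 1 / (1 + 10^+1.71 + 10^-0.44)
   = 1 / (1 + 51.286 + 0.36308) = 1/52.649 = 0.01899

α₀ = 0.0190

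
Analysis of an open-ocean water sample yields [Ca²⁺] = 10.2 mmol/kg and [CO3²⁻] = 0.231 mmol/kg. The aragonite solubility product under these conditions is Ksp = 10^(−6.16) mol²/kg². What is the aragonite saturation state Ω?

Ω = 3.41

Ksp = 10^(−6.16) = 6.918×10^-7
Ω = [Ca²⁺][CO3²⁻]/Ksp = (10.2×10^-3)(0.231×10^-3) / 6.918×10^-7 = 3.41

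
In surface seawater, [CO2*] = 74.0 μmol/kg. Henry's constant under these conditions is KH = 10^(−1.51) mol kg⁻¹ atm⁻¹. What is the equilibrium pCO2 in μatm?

KH = 10^(−1.51) = 3.090×10^-2 mol kg⁻¹ atm⁻¹
pCO2 = [CO2*]/KH = 74.0×10^-6 / 3.090×10^-2 = 2.39×10^-3 atm = 2390 μatm

pCO2 = 2390 μatm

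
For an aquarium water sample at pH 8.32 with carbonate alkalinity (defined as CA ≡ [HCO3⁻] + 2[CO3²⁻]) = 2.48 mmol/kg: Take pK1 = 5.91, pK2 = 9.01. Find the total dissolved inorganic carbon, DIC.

CA = [HCO3⁻] + 2[CO3²⁻] = (α₁ + 2α₂)·DIC
At pH 8.32: [H⁺]/K1 = 10^-2.41 = 0.0038905, K2/[H⁺] = 10^-0.69 = 0.20417
α₁ = 1/(1 + 0.0038905 + 0.20417) = 1/1.2081 = 0.8278; α₂ = α₁·K2/[H⁺] = 0.1690
α₁ + 2α₂ = 1.1658
DIC = CA / (α₁ + 2α₂) = 2.48 / 1.1658 = 2.13 mmol/kg

DIC = 2.13 mmol/kg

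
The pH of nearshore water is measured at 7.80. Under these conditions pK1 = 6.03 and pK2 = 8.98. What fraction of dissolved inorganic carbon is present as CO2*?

α₀ = 1 / (1 + K1/[H⁺] + K1K2/[H⁺]²) = 1 / (1 + 10^+1.77 + 10^+0.59)
   = 1 / (1 + 58.884 + 3.8905) = 1/63.775 = 0.01568

α₀ = 0.0157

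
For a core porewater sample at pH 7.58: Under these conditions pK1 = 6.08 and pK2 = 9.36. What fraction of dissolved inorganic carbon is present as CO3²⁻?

α₂ = 0.0158

α₂ = 1 / (1 + [H⁺]/K2 + [H⁺]²/(K1K2)) = 1 / (1 + 10^+1.78 + 10^+0.28)
   = 1 / (1 + 60.256 + 1.9055) = 1/63.161 = 0.01583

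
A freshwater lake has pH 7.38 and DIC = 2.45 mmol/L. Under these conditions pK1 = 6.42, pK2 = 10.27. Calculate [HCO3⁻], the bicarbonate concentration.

[HCO3⁻] = 2.21 mmol/L

α₁ = 1 / (1 + [H⁺]/K1 + K2/[H⁺]) = 1 / (1 + 10^-0.96 + 10^-2.89)
   = 1 / (1 + 0.10965 + 0.0012882) = 1/1.1109 = 0.9001
[HCO3⁻] = α₁ × DIC = 0.9001 × 2.45 = 2.21 mmol/L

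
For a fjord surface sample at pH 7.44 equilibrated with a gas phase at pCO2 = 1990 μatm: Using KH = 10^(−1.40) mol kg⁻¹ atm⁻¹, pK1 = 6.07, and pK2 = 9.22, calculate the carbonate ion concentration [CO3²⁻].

[CO3²⁻] = 0.0308 mmol/kg

[CO2*] = KH · pCO2 = 10^(−1.40) × 1990×10^-6 = 7.922×10^-5 mol/kg
α₀ = 1/(1 + K1/[H⁺] + K1K2/[H⁺]²) = 1/(1 + 10^+1.37 + 10^-0.41) = 0.04027
DIC = [CO2*]/α₀ = 7.922×10^-5 / 0.04027 = 1.967 mmol/kg
[CO3²⁻] = α₂·DIC; α₂ = 0.01567, so [CO3²⁻] = 0.01567 × 1.967 = 0.0308 mmol/kg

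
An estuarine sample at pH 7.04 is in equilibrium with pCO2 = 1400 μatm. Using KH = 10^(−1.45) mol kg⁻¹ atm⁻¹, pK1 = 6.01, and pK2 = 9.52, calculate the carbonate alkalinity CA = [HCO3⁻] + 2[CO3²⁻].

[CO2*] = KH · pCO2 = 10^(−1.45) × 1400×10^-6 = 4.967×10^-5 mol/kg
α₀ = 1/(1 + K1/[H⁺] + K1K2/[H⁺]²) = 1/(1 + 10^+1.03 + 10^-1.45) = 0.08510
DIC = [CO2*]/α₀ = 4.967×10^-5 / 0.08510 = 0.5837 mmol/kg
CA = (α₁ + 2α₂)·DIC = (0.9119 + 2×0.003020) × 0.5837 = 0.536 mmol/kg

CA = 0.536 mmol/kg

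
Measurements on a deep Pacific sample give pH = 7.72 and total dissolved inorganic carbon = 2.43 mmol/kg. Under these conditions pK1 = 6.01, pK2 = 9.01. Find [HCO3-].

[HCO3⁻] = 2.27 mmol/kg

α₁ = 1 / (1 + [H⁺]/K1 + K2/[H⁺]) = 1 / (1 + 10^-1.71 + 10^-1.29)
   = 1 / (1 + 0.019498 + 0.051286) = 1/1.0708 = 0.9339
[HCO3⁻] = α₁ × DIC = 0.9339 × 2.43 = 2.27 mmol/kg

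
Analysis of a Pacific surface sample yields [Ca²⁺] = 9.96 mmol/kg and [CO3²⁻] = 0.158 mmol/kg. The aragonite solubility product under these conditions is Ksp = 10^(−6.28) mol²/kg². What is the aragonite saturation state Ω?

Ω = 3.00

Ksp = 10^(−6.28) = 5.248×10^-7
Ω = [Ca²⁺][CO3²⁻]/Ksp = (9.96×10^-3)(0.158×10^-3) / 5.248×10^-7 = 3.00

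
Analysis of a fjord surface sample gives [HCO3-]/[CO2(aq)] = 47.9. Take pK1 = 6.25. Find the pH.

From K1 = [H⁺][HCO3-]/[CO2(aq)]:  pH = pK1 + log₁₀([HCO3-]/[CO2(aq)])
log₁₀(47.9) = +1.680
pH = 6.25 + (+1.680) = 7.93

pH = 7.93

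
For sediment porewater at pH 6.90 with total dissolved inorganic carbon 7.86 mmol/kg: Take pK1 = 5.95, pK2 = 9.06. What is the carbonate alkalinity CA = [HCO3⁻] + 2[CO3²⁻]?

CA = 7.12 mmol/kg

CA = [HCO3⁻] + 2[CO3²⁻] = (α₁ + 2α₂)·DIC
At pH 6.90: [H⁺]/K1 = 10^-0.95 = 0.11220, K2/[H⁺] = 10^-2.16 = 0.0069183
α₁ = 1/(1 + 0.11220 + 0.0069183) = 1/1.1191 = 0.8936; α₂ = α₁·K2/[H⁺] = 0.006182
α₁ + 2α₂ = 0.9059
CA = 0.9059 × 7.86 = 7.12 mmol/kg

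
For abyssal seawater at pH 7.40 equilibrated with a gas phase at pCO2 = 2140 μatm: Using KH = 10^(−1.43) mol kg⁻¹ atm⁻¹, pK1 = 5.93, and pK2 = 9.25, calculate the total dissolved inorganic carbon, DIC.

DIC = 2.46 mmol/kg

[CO2*] = KH · pCO2 = 10^(−1.43) × 2140×10^-6 = 7.951×10^-5 mol/kg
α₀ = 1/(1 + K1/[H⁺] + K1K2/[H⁺]²) = 1/(1 + 10^+1.47 + 10^-0.38) = 0.03233
DIC = [CO2*]/α₀ = 7.951×10^-5 / 0.03233 = 2.46 mmol/kg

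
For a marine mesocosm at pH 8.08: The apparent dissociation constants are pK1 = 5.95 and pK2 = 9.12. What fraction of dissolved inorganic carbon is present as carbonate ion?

α₂ = 1 / (1 + [H⁺]/K2 + [H⁺]²/(K1K2)) = 1 / (1 + 10^+1.04 + 10^-1.09)
   = 1 / (1 + 10.965 + 0.081283) = 1/12.046 = 0.08301

α₂ = 0.0830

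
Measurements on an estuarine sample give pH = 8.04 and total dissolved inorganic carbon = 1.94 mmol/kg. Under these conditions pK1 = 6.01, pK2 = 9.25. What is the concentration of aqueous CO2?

α₀ = 1 / (1 + K1/[H⁺] + K1K2/[H⁺]²) = 1 / (1 + 10^+2.03 + 10^+0.82)
   = 1 / (1 + 107.15 + 6.6069) = 1/114.76 = 0.008714
[CO2*] = α₀ × DIC = 0.008714 × 1.94 = 0.0169 mmol/kg = 16.9 μmol/kg

[CO2*] = 16.9 μmol/kg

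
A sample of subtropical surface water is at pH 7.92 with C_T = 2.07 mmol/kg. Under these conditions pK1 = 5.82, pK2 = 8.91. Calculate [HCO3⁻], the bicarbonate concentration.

α₁ = 1 / (1 + [H⁺]/K1 + K2/[H⁺]) = 1 / (1 + 10^-2.10 + 10^-0.99)
   = 1 / (1 + 0.0079433 + 0.10233) = 1/1.1103 = 0.9007
[HCO3⁻] = α₁ × DIC = 0.9007 × 2.07 = 1.86 mmol/kg

[HCO3⁻] = 1.86 mmol/kg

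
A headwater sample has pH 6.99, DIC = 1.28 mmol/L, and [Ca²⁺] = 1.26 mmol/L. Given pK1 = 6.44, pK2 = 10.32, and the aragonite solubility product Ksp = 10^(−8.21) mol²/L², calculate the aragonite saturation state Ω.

α₂ = 1 / (1 + [H⁺]/K2 + [H⁺]²/(K1K2)) = 1 / (1 + 10^+3.33 + 10^+2.78)
   = 1 / (1 + 2138.0 + 602.56) = 1/2741.5 = 0.0003648
[CO3²⁻] = α₂ × DIC = 0.0003648 × 1.28 = 0.0004669 mmol/L = 0.4669 μmol/L
Ksp = 10^(−8.21) = 6.166×10^-9
Ω = [Ca²⁺][CO3²⁻]/Ksp = (1.26×10^-3)(4.669×10^-7) / 6.166×10^-9 = 0.0954

Ω = 0.0954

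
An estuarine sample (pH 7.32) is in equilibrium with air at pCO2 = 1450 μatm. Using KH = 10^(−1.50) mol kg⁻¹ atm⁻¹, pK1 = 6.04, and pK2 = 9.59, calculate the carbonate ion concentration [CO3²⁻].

[CO2*] = KH · pCO2 = 10^(−1.50) × 1450×10^-6 = 4.585×10^-5 mol/kg
α₀ = 1/(1 + K1/[H⁺] + K1K2/[H⁺]²) = 1/(1 + 10^+1.28 + 10^-0.99) = 0.04961
DIC = [CO2*]/α₀ = 4.585×10^-5 / 0.04961 = 0.9243 mmol/kg
[CO3²⁻] = α₂·DIC; α₂ = 0.005077, so [CO3²⁻] = 0.005077 × 0.9243 = 0.00469 mmol/kg = 4.69 μmol/kg

[CO3²⁻] = 4.69 μmol/kg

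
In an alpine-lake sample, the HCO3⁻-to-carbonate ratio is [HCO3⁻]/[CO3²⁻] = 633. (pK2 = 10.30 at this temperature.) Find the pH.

pH = 7.50

From K2 = [H⁺][CO3²⁻]/[HCO3⁻]:  pH = pK2 − log₁₀([HCO3⁻]/[CO3²⁻])
log₁₀(633) = +2.801
pH = 10.30 − (+2.801) = 7.50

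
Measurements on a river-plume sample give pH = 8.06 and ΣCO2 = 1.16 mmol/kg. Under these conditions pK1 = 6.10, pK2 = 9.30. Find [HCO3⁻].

[HCO3⁻] = 1.09 mmol/kg

α₁ = 1 / (1 + [H⁺]/K1 + K2/[H⁺]) = 1 / (1 + 10^-1.96 + 10^-1.24)
   = 1 / (1 + 0.010965 + 0.057544) = 1/1.0685 = 0.9359
[HCO3⁻] = α₁ × DIC = 0.9359 × 1.16 = 1.09 mmol/kg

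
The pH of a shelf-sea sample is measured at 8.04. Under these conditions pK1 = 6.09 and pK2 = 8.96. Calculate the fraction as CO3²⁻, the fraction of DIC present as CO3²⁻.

α₂ = 0.106

α₂ = 1 / (1 + [H⁺]/K2 + [H⁺]²/(K1K2)) = 1 / (1 + 10^+0.92 + 10^-1.03)
   = 1 / (1 + 8.3176 + 0.093325) = 1/9.4110 = 0.1063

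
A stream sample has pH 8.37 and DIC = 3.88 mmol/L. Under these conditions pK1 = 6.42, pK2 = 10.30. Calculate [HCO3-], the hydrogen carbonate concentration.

[HCO3⁻] = 3.79 mmol/L

α₁ = 1 / (1 + [H⁺]/K1 + K2/[H⁺]) = 1 / (1 + 10^-1.95 + 10^-1.93)
   = 1 / (1 + 0.011220 + 0.011749) = 1/1.0230 = 0.9775
[HCO3⁻] = α₁ × DIC = 0.9775 × 3.88 = 3.79 mmol/L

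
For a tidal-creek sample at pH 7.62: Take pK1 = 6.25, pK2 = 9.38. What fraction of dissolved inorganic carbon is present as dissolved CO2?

α₀ = 0.0402

α₀ = 1 / (1 + K1/[H⁺] + K1K2/[H⁺]²) = 1 / (1 + 10^+1.37 + 10^-0.39)
   = 1 / (1 + 23.442 + 0.40738) = 1/24.850 = 0.04024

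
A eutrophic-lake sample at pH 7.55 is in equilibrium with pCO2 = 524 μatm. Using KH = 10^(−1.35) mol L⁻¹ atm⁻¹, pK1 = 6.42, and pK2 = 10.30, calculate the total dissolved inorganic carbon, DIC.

DIC = 0.340 mmol/L

[CO2*] = KH · pCO2 = 10^(−1.35) × 524×10^-6 = 2.341×10^-5 mol/L
α₀ = 1/(1 + K1/[H⁺] + K1K2/[H⁺]²) = 1/(1 + 10^+1.13 + 10^-1.62) = 0.06890
DIC = [CO2*]/α₀ = 2.341×10^-5 / 0.06890 = 0.340 mmol/L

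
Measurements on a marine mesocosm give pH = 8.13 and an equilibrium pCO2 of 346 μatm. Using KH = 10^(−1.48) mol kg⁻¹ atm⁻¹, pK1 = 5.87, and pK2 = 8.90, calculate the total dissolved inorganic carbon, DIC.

[CO2*] = KH · pCO2 = 10^(−1.48) × 346×10^-6 = 1.146×10^-5 mol/kg
α₀ = 1/(1 + K1/[H⁺] + K1K2/[H⁺]²) = 1/(1 + 10^+2.26 + 10^+1.49) = 0.004676
DIC = [CO2*]/α₀ = 1.146×10^-5 / 0.004676 = 2.45 mmol/kg

DIC = 2.45 mmol/kg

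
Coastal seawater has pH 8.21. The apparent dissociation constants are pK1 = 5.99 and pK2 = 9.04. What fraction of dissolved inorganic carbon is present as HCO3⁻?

α₁ = 1 / (1 + [H⁺]/K1 + K2/[H⁺]) = 1 / (1 + 10^-2.22 + 10^-0.83)
   = 1 / (1 + 0.0060256 + 0.14791) = 1/1.1539 = 0.8666

α₁ = 0.867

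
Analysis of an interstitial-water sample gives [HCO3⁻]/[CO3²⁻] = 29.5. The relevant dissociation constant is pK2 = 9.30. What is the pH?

From K2 = [H⁺][CO3²⁻]/[HCO3⁻]:  pH = pK2 − log₁₀([HCO3⁻]/[CO3²⁻])
log₁₀(29.5) = +1.470
pH = 9.30 − (+1.470) = 7.83

pH = 7.83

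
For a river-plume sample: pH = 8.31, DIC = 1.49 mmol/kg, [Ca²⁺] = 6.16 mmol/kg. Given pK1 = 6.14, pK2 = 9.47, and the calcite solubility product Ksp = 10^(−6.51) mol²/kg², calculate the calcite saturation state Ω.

α₂ = 1 / (1 + [H⁺]/K2 + [H⁺]²/(K1K2)) = 1 / (1 + 10^+1.16 + 10^-1.01)
   = 1 / (1 + 14.454 + 0.097724) = 1/15.552 = 0.06430
[CO3²⁻] = α₂ × DIC = 0.06430 × 1.49 = 0.09581 mmol/kg
Ksp = 10^(−6.51) = 3.090×10^-7
Ω = [Ca²⁺][CO3²⁻]/Ksp = (6.16×10^-3)(9.581×10^-5) / 3.090×10^-7 = 1.91

Ω = 1.91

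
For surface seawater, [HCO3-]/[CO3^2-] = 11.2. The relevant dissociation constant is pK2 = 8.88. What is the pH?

pH = 7.83

From K2 = [H⁺][CO3^2-]/[HCO3-]:  pH = pK2 − log₁₀([HCO3-]/[CO3^2-])
log₁₀(11.2) = +1.049
pH = 8.88 − (+1.049) = 7.83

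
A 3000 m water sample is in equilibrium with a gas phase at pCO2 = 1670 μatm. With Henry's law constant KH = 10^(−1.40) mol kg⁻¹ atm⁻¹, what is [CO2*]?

KH = 10^(−1.40) = 3.981×10^-2 mol kg⁻¹ atm⁻¹
[CO2*] = KH · pCO2 = 3.981×10^-2 × 1670×10^-6 atm = 6.65×10^-5 mol/kg

[CO2*] = 66.5 μmol/kg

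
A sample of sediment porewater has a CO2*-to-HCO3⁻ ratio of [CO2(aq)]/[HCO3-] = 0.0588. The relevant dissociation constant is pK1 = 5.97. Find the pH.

From K1 = [H⁺][HCO3-]/[CO2(aq)]:  pH = pK1 − log₁₀([CO2(aq)]/[HCO3-])
log₁₀(0.0588) = -1.231
pH = 5.97 − (-1.231) = 7.20

pH = 7.20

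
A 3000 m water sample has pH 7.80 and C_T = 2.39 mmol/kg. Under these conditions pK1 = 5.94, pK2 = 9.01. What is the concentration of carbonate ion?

α₂ = 1 / (1 + [H⁺]/K2 + [H⁺]²/(K1K2)) = 1 / (1 + 10^+1.21 + 10^-0.65)
   = 1 / (1 + 16.218 + 0.22387) = 1/17.442 = 0.05733
[CO3²⁻] = α₂ × DIC = 0.05733 × 2.39 = 0.137 mmol/kg

[CO3²⁻] = 0.137 mmol/kg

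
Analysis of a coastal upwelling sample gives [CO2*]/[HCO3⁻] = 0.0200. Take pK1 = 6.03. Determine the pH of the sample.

pH = 7.73

From K1 = [H⁺][HCO3⁻]/[CO2*]:  pH = pK1 − log₁₀([CO2*]/[HCO3⁻])
log₁₀(0.0200) = -1.699
pH = 6.03 − (-1.699) = 7.73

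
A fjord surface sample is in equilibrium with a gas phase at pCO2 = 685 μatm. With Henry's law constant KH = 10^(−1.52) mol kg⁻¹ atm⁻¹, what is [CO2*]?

[CO2*] = 20.7 μmol/kg

KH = 10^(−1.52) = 3.020×10^-2 mol kg⁻¹ atm⁻¹
[CO2*] = KH · pCO2 = 3.020×10^-2 × 685×10^-6 atm = 2.07×10^-5 mol/kg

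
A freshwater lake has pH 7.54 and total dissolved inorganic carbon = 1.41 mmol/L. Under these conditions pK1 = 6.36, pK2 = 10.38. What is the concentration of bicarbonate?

α₁ = 1 / (1 + [H⁺]/K1 + K2/[H⁺]) = 1 / (1 + 10^-1.18 + 10^-2.84)
   = 1 / (1 + 0.066069 + 0.0014454) = 1/1.0675 = 0.9368
[HCO3⁻] = α₁ × DIC = 0.9368 × 1.41 = 1.32 mmol/L

[HCO3⁻] = 1.32 mmol/L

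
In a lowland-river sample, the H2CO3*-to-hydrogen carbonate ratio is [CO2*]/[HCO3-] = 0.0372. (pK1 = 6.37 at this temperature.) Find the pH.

From K1 = [H⁺][HCO3-]/[CO2*]:  pH = pK1 − log₁₀([CO2*]/[HCO3-])
log₁₀(0.0372) = -1.429
pH = 6.37 − (-1.429) = 7.80

pH = 7.80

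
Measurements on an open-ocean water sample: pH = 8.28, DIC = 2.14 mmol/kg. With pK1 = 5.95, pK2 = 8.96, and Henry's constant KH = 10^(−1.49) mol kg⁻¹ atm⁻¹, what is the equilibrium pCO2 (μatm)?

α₀ = 1 / (1 + K1/[H⁺] + K1K2/[H⁺]²) = 1 / (1 + 10^+2.33 + 10^+1.65)
   = 1 / (1 + 213.80 + 44.668) = 1/259.46 = 0.003854
[CO2*] = α₀ × DIC = 0.003854 × 2.14 = 0.008248 mmol/kg = 8.248 μmol/kg
pCO2 = [CO2*]/KH = 8.248×10^-6 / 3.236×10^-2 = 255 μatm

pCO2 = 255 μatm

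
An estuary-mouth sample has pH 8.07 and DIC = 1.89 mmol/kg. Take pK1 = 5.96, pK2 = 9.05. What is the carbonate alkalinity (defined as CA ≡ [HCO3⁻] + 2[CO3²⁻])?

CA = 2.05 mmol/kg

CA = [HCO3⁻] + 2[CO3²⁻] = (α₁ + 2α₂)·DIC
At pH 8.07: [H⁺]/K1 = 10^-2.11 = 0.0077625, K2/[H⁺] = 10^-0.98 = 0.10471
α₁ = 1/(1 + 0.0077625 + 0.10471) = 1/1.1125 = 0.8989; α₂ = α₁·K2/[H⁺] = 0.09413
α₁ + 2α₂ = 1.0871
CA = 1.0871 × 1.89 = 2.05 mmol/kg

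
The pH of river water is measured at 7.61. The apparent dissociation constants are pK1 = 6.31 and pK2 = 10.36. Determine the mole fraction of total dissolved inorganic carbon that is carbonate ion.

α₂ = 0.00169

α₂ = 1 / (1 + [H⁺]/K2 + [H⁺]²/(K1K2)) = 1 / (1 + 10^+2.75 + 10^+1.45)
   = 1 / (1 + 562.34 + 28.184) = 1/591.53 = 0.001691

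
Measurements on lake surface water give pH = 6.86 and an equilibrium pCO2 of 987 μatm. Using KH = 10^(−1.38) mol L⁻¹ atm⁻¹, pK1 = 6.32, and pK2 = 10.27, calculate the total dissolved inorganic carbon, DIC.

[CO2*] = KH · pCO2 = 10^(−1.38) × 987×10^-6 = 4.115×10^-5 mol/L
α₀ = 1/(1 + K1/[H⁺] + K1K2/[H⁺]²) = 1/(1 + 10^+0.54 + 10^-2.87) = 0.2238
DIC = [CO2*]/α₀ = 4.115×10^-5 / 0.2238 = 0.184 mmol/L

DIC = 0.184 mmol/L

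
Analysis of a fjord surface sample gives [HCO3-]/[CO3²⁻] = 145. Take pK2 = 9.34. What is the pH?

From K2 = [H⁺][CO3²⁻]/[HCO3-]:  pH = pK2 − log₁₀([HCO3-]/[CO3²⁻])
log₁₀(145) = +2.161
pH = 9.34 − (+2.161) = 7.18

pH = 7.18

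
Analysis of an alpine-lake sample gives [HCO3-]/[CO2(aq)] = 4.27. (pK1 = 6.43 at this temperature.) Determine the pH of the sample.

From K1 = [H⁺][HCO3-]/[CO2(aq)]:  pH = pK1 + log₁₀([HCO3-]/[CO2(aq)])
log₁₀(4.27) = +0.630
pH = 6.43 + (+0.630) = 7.06

pH = 7.06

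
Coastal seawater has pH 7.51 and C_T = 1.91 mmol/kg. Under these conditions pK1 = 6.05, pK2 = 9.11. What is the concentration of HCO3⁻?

[HCO3⁻] = 1.80 mmol/kg

α₁ = 1 / (1 + [H⁺]/K1 + K2/[H⁺]) = 1 / (1 + 10^-1.46 + 10^-1.60)
   = 1 / (1 + 0.034674 + 0.025119) = 1/1.0598 = 0.9436
[HCO3⁻] = α₁ × DIC = 0.9436 × 1.91 = 1.80 mmol/kg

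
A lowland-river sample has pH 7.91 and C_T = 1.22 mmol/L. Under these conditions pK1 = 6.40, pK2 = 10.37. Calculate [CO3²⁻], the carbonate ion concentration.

α₂ = 1 / (1 + [H⁺]/K2 + [H⁺]²/(K1K2)) = 1 / (1 + 10^+2.46 + 10^+0.95)
   = 1 / (1 + 288.40 + 8.9125) = 1/298.32 = 0.003352
[CO3²⁻] = α₂ × DIC = 0.003352 × 1.22 = 0.00409 mmol/L = 4.09 μmol/L

[CO3²⁻] = 4.09 μmol/L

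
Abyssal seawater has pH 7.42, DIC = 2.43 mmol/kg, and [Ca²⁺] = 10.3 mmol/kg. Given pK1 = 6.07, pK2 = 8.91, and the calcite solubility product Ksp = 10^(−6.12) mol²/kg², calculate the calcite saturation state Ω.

Ω = 0.991

α₂ = 1 / (1 + [H⁺]/K2 + [H⁺]²/(K1K2)) = 1 / (1 + 10^+1.49 + 10^+0.14)
   = 1 / (1 + 30.903 + 1.3804) = 1/33.283 = 0.03005
[CO3²⁻] = α₂ × DIC = 0.03005 × 2.43 = 0.07301 mmol/kg
Ksp = 10^(−6.12) = 7.586×10^-7
Ω = [Ca²⁺][CO3²⁻]/Ksp = (10.3×10^-3)(7.301×10^-5) / 7.586×10^-7 = 0.991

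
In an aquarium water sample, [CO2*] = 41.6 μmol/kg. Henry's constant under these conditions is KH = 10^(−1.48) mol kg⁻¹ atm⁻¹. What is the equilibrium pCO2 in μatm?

pCO2 = 1260 μatm

KH = 10^(−1.48) = 3.311×10^-2 mol kg⁻¹ atm⁻¹
pCO2 = [CO2*]/KH = 41.6×10^-6 / 3.311×10^-2 = 1.26×10^-3 atm = 1260 μatm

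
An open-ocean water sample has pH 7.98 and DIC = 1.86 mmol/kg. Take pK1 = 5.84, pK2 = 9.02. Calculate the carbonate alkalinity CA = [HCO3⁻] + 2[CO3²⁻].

CA = 2.00 mmol/kg

CA = [HCO3⁻] + 2[CO3²⁻] = (α₁ + 2α₂)·DIC
At pH 7.98: [H⁺]/K1 = 10^-2.14 = 0.0072444, K2/[H⁺] = 10^-1.04 = 0.091201
α₁ = 1/(1 + 0.0072444 + 0.091201) = 1/1.0984 = 0.9104; α₂ = α₁·K2/[H⁺] = 0.08303
α₁ + 2α₂ = 1.0764
CA = 1.0764 × 1.86 = 2.00 mmol/kg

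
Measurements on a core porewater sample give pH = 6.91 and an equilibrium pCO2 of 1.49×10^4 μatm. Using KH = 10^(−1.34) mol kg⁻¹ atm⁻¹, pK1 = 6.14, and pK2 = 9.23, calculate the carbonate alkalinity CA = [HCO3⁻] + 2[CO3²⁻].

[CO2*] = KH · pCO2 = 10^(−1.34) × 1.49×10^4×10^-6 = 6.811×10^-4 mol/kg
α₀ = 1/(1 + K1/[H⁺] + K1K2/[H⁺]²) = 1/(1 + 10^+0.77 + 10^-1.55) = 0.1446
DIC = [CO2*]/α₀ = 6.811×10^-4 / 0.1446 = 4.711 mmol/kg
CA = (α₁ + 2α₂)·DIC = (0.8513 + 2×0.004075) × 4.711 = 4.05 mmol/kg

CA = 4.05 mmol/kg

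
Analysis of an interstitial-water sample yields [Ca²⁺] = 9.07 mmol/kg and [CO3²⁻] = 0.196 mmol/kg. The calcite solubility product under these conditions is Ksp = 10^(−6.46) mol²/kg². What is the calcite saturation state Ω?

Ω = 5.13

Ksp = 10^(−6.46) = 3.467×10^-7
Ω = [Ca²⁺][CO3²⁻]/Ksp = (9.07×10^-3)(0.196×10^-3) / 3.467×10^-7 = 5.13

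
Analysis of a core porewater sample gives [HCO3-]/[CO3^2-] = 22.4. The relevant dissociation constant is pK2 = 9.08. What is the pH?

pH = 7.73

From K2 = [H⁺][CO3^2-]/[HCO3-]:  pH = pK2 − log₁₀([HCO3-]/[CO3^2-])
log₁₀(22.4) = +1.350
pH = 9.08 − (+1.350) = 7.73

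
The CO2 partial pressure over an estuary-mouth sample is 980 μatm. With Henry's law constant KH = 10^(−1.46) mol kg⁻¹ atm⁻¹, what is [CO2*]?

[CO2*] = 34.0 μmol/kg

KH = 10^(−1.46) = 3.467×10^-2 mol kg⁻¹ atm⁻¹
[CO2*] = KH · pCO2 = 3.467×10^-2 × 980×10^-6 atm = 3.40×10^-5 mol/kg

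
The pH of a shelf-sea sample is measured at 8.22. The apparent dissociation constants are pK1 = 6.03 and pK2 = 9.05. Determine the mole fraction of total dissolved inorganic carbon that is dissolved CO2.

α₀ = 1 / (1 + K1/[H⁺] + K1K2/[H⁺]²) = 1 / (1 + 10^+2.19 + 10^+1.36)
   = 1 / (1 + 154.88 + 22.909) = 1/178.79 = 0.005593

α₀ = 0.00559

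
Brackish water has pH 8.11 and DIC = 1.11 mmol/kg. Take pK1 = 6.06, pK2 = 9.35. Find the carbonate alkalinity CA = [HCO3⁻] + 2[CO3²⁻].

CA = 1.16 mmol/kg

CA = [HCO3⁻] + 2[CO3²⁻] = (α₁ + 2α₂)·DIC
At pH 8.11: [H⁺]/K1 = 10^-2.05 = 0.0089125, K2/[H⁺] = 10^-1.24 = 0.057544
α₁ = 1/(1 + 0.0089125 + 0.057544) = 1/1.0665 = 0.9377; α₂ = α₁·K2/[H⁺] = 0.05396
α₁ + 2α₂ = 1.0456
CA = 1.0456 × 1.11 = 1.16 mmol/kg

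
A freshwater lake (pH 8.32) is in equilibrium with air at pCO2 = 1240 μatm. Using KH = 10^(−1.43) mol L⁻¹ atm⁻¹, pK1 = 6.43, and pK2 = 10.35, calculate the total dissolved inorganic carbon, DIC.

[CO2*] = KH · pCO2 = 10^(−1.43) × 1240×10^-6 = 4.607×10^-5 mol/L
α₀ = 1/(1 + K1/[H⁺] + K1K2/[H⁺]²) = 1/(1 + 10^+1.89 + 10^-0.14) = 0.01260
DIC = [CO2*]/α₀ = 4.607×10^-5 / 0.01260 = 3.66 mmol/L

DIC = 3.66 mmol/L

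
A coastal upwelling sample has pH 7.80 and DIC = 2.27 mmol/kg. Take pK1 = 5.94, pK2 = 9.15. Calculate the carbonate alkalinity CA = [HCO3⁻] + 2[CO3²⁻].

CA = [HCO3⁻] + 2[CO3²⁻] = (α₁ + 2α₂)·DIC
At pH 7.80: [H⁺]/K1 = 10^-1.86 = 0.013804, K2/[H⁺] = 10^-1.35 = 0.044668
α₁ = 1/(1 + 0.013804 + 0.044668) = 1/1.0585 = 0.9448; α₂ = α₁·K2/[H⁺] = 0.04220
α₁ + 2α₂ = 1.0292
CA = 1.0292 × 2.27 = 2.34 mmol/kg

CA = 2.34 mmol/kg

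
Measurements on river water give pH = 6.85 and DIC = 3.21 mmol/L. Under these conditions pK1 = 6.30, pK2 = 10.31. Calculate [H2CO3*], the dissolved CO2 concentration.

α₀ = 1 / (1 + K1/[H⁺] + K1K2/[H⁺]²) = 1 / (1 + 10^+0.55 + 10^-2.91)
   = 1 / (1 + 3.5481 + 0.0012303) = 1/4.5494 = 0.2198
[CO2*] = α₀ × DIC = 0.2198 × 3.21 = 0.706 mmol/L

[CO2*] = 0.706 mmol/L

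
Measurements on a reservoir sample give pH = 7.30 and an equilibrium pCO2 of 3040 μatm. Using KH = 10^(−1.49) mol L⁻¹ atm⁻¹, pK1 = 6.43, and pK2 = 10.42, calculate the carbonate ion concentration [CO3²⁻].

[CO3²⁻] = 0.553 μmol/L

[CO2*] = KH · pCO2 = 10^(−1.49) × 3040×10^-6 = 9.837×10^-5 mol/L
α₀ = 1/(1 + K1/[H⁺] + K1K2/[H⁺]²) = 1/(1 + 10^+0.87 + 10^-2.25) = 0.1188
DIC = [CO2*]/α₀ = 9.837×10^-5 / 0.1188 = 0.8282 mmol/L
[CO3²⁻] = α₂·DIC; α₂ = 0.0006680, so [CO3²⁻] = 0.0006680 × 0.8282 = 0.000553 mmol/L = 0.553 μmol/L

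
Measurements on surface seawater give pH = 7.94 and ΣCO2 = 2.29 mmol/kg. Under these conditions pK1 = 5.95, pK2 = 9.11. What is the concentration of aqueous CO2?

[CO2*] = 0.0217 mmol/kg

α₀ = 1 / (1 + K1/[H⁺] + K1K2/[H⁺]²) = 1 / (1 + 10^+1.99 + 10^+0.82)
   = 1 / (1 + 97.724 + 6.6069) = 1/105.33 = 0.009494
[CO2*] = α₀ × DIC = 0.009494 × 2.29 = 0.0217 mmol/kg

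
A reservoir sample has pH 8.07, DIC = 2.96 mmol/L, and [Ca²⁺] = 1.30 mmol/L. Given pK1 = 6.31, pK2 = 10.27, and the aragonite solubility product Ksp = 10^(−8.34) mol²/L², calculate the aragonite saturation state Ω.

α₂ = 1 / (1 + [H⁺]/K2 + [H⁺]²/(K1K2)) = 1 / (1 + 10^+2.20 + 10^+0.44)
   = 1 / (1 + 158.49 + 2.7542) = 1/162.24 = 0.006164
[CO3²⁻] = α₂ × DIC = 0.006164 × 2.96 = 0.01824 mmol/L = 18.24 μmol/L
Ksp = 10^(−8.34) = 4.571×10^-9
Ω = [Ca²⁺][CO3²⁻]/Ksp = (1.30×10^-3)(1.824×10^-5) / 4.571×10^-9 = 5.19

Ω = 5.19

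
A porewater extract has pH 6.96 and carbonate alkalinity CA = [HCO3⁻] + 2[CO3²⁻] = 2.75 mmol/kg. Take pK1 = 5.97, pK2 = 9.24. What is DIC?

DIC = 3.01 mmol/kg

CA = [HCO3⁻] + 2[CO3²⁻] = (α₁ + 2α₂)·DIC
At pH 6.96: [H⁺]/K1 = 10^-0.99 = 0.10233, K2/[H⁺] = 10^-2.28 = 0.0052481
α₁ = 1/(1 + 0.10233 + 0.0052481) = 1/1.1076 = 0.9029; α₂ = α₁·K2/[H⁺] = 0.004738
α₁ + 2α₂ = 0.9123
DIC = CA / (α₁ + 2α₂) = 2.75 / 0.9123 = 3.01 mmol/kg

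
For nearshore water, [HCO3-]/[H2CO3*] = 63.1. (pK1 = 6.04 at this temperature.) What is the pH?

pH = 7.84

From K1 = [H⁺][HCO3-]/[H2CO3*]:  pH = pK1 + log₁₀([HCO3-]/[H2CO3*])
log₁₀(63.1) = +1.800
pH = 6.04 + (+1.800) = 7.84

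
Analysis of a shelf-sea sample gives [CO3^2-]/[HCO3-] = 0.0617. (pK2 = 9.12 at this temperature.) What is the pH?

From K2 = [H⁺][CO3^2-]/[HCO3-]:  pH = pK2 + log₁₀([CO3^2-]/[HCO3-])
log₁₀(0.0617) = -1.210
pH = 9.12 + (-1.210) = 7.91

pH = 7.91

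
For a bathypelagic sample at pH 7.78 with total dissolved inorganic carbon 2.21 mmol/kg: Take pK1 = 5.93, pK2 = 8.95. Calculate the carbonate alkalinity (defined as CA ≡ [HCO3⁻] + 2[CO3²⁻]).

CA = [HCO3⁻] + 2[CO3²⁻] = (α₁ + 2α₂)·DIC
At pH 7.78: [H⁺]/K1 = 10^-1.85 = 0.014125, K2/[H⁺] = 10^-1.17 = 0.067608
α₁ = 1/(1 + 0.014125 + 0.067608) = 1/1.0817 = 0.9244; α₂ = α₁·K2/[H⁺] = 0.06250
α₁ + 2α₂ = 1.0494
CA = 1.0494 × 2.21 = 2.32 mmol/kg

CA = 2.32 mmol/kg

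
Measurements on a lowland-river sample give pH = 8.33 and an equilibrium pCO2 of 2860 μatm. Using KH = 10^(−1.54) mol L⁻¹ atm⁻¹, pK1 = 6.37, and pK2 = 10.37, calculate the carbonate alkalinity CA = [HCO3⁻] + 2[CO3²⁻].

CA = 7.66 mmol/L

[CO2*] = KH · pCO2 = 10^(−1.54) × 2860×10^-6 = 8.248×10^-5 mol/L
α₀ = 1/(1 + K1/[H⁺] + K1K2/[H⁺]²) = 1/(1 + 10^+1.96 + 10^-0.08) = 0.01075
DIC = [CO2*]/α₀ = 8.248×10^-5 / 0.01075 = 7.674 mmol/L
CA = (α₁ + 2α₂)·DIC = (0.9803 + 2×0.008941) × 7.674 = 7.66 mmol/L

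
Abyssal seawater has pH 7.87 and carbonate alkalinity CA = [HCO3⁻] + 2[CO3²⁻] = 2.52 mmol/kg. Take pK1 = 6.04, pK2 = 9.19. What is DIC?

CA = [HCO3⁻] + 2[CO3²⁻] = (α₁ + 2α₂)·DIC
At pH 7.87: [H⁺]/K1 = 10^-1.83 = 0.014791, K2/[H⁺] = 10^-1.32 = 0.047863
α₁ = 1/(1 + 0.014791 + 0.047863) = 1/1.0627 = 0.9410; α₂ = α₁·K2/[H⁺] = 0.04504
α₁ + 2α₂ = 1.0311
DIC = CA / (α₁ + 2α₂) = 2.52 / 1.0311 = 2.44 mmol/kg

DIC = 2.44 mmol/kg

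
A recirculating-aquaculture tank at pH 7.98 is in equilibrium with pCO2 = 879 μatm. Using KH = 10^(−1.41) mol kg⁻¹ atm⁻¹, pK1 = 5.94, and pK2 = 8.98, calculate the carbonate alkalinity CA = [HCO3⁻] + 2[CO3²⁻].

[CO2*] = KH · pCO2 = 10^(−1.41) × 879×10^-6 = 3.420×10^-5 mol/kg
α₀ = 1/(1 + K1/[H⁺] + K1K2/[H⁺]²) = 1/(1 + 10^+2.04 + 10^+1.04) = 0.008223
DIC = [CO2*]/α₀ = 3.420×10^-5 / 0.008223 = 4.159 mmol/kg
CA = (α₁ + 2α₂)·DIC = (0.9016 + 2×0.09016) × 4.159 = 4.50 mmol/kg

CA = 4.50 mmol/kg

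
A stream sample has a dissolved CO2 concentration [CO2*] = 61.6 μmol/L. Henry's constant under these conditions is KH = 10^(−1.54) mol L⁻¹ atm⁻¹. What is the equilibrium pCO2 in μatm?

pCO2 = 2140 μatm

KH = 10^(−1.54) = 2.884×10^-2 mol L⁻¹ atm⁻¹
pCO2 = [CO2*]/KH = 61.6×10^-6 / 2.884×10^-2 = 2.14×10^-3 atm = 2140 μatm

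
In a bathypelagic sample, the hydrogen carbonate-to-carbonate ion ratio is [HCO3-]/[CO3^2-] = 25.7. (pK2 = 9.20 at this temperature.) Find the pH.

From K2 = [H⁺][CO3^2-]/[HCO3-]:  pH = pK2 − log₁₀([HCO3-]/[CO3^2-])
log₁₀(25.7) = +1.410
pH = 9.20 − (+1.410) = 7.79

pH = 7.79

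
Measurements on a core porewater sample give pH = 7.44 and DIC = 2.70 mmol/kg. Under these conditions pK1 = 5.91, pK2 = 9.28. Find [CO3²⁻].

[CO3²⁻] = 0.0374 mmol/kg

α₂ = 1 / (1 + [H⁺]/K2 + [H⁺]²/(K1K2)) = 1 / (1 + 10^+1.84 + 10^+0.31)
   = 1 / (1 + 69.183 + 2.0417) = 1/72.225 = 0.01385
[CO3²⁻] = α₂ × DIC = 0.01385 × 2.70 = 0.0374 mmol/kg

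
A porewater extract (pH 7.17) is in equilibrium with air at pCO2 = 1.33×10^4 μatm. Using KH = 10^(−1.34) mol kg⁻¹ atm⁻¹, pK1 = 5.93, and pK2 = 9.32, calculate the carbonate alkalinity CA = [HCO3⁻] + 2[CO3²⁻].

[CO2*] = KH · pCO2 = 10^(−1.34) × 1.33×10^4×10^-6 = 6.079×10^-4 mol/kg
α₀ = 1/(1 + K1/[H⁺] + K1K2/[H⁺]²) = 1/(1 + 10^+1.24 + 10^-0.91) = 0.05405
DIC = [CO2*]/α₀ = 6.079×10^-4 / 0.05405 = 11.25 mmol/kg
CA = (α₁ + 2α₂)·DIC = (0.9393 + 2×0.006650) × 11.25 = 10.7 mmol/kg

CA = 10.7 mmol/kg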